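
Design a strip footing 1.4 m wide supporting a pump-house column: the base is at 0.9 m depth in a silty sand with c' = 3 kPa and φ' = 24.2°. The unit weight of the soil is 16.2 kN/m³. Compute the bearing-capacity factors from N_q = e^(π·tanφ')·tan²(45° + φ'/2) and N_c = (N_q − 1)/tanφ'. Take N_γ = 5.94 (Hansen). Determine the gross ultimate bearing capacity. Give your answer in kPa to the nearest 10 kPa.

tan24.2° = 0.4494, so N_q = e^(π×0.4494)·tan²(57.1°) = 4.104 × 2.389 = 9.81.
N_c = (9.81 − 1)/tan24.2° = 19.59.
Effective surcharge at the founding depth q = γ·D_f = 16.2 × 0.9 = 14.58 kPa.
q_ult = c·N_c + q·N_q + 0.5·γ·B·N_γ
     = 3 × 19.593 + 14.58 × 9.8053 + 0.5 × 16.2 × 1.4 × 5.94
     = 58.778 + 142.96 + 67.36 = 269.1 kPa.

q_ult ≈ 270 kPa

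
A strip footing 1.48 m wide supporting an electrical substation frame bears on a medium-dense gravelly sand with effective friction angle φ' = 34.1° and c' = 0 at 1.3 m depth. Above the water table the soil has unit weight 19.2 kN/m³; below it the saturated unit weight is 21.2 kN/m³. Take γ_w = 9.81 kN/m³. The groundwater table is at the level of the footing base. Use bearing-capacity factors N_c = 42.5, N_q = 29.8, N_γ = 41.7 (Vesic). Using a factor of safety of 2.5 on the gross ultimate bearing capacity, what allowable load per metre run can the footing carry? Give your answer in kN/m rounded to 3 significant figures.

Effective surcharge at the founding depth q = γ·D_f = 19.2 × 1.3 = 24.96 kPa.
The water table coincides with the base, so in the self-weight term γ → γ' = 11.39 kN/m³.
q_ult = q·N_q + 0.5·γ·B·N_γ
     = 24.96 × 29.8 + 0.5 × 11.39 × 1.48 × 41.7
     = 743.81 + 351.47 = 1095.3 kPa.
Gross allowable pressure q_all = 1095.3 / 2.5 = 438.11 kPa.
Allowable wall load = q_all × B = 438.11 × 1.48 = 648.41 kN per metre run.

≈ 648 kN/m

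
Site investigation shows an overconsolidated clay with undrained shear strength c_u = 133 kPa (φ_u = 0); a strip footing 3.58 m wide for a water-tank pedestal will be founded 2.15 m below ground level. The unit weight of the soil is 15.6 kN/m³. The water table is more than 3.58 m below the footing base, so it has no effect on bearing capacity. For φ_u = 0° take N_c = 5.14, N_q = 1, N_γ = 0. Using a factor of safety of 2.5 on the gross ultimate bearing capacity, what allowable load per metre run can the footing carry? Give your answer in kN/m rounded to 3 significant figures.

≈ 1030 kN/m

Overburden at base level: q = 15.6 × 2.15 = 33.54 kPa.
Cohesion term c·N_c = 133 × 5.14 = 683.62 kPa; surcharge term q·N_q = 33.54 × 1 = 33.54 kPa.
q_ult = 683.62 + 33.54 = 717.16 kPa.
Gross allowable pressure q_all = 717.16 / 2.5 = 286.86 kPa.
Allowable wall load = q_all × B = 286.86 × 3.58 = 1027 kN per metre run.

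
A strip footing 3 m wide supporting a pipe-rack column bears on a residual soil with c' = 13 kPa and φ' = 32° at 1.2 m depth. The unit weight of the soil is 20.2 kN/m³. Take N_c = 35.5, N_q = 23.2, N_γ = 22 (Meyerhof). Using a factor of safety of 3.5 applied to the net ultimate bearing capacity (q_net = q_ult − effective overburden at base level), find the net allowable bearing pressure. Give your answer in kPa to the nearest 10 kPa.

q_all(net) ≈ 480 kPa

q = γ·D_f = 20.2 × 1.2 = 24.24 kPa.
c·N_c = 13 × 35.5 = 461.5 kPa
q·N_q = 24.24 × 23.2 = 562.37 kPa
0.5·γ·B·N_γ = 0.5 × 20.2 × 3 × 22 = 666.6 kPa
q_ult = 461.5 + 562.37 + 666.6 = 1690.5 kPa.
Net ultimate: q_net = 1690.5 − 24.24 = 1666.2 kPa.
q_all(net) = 1666.2 / 3.5 = 476.07 kPa.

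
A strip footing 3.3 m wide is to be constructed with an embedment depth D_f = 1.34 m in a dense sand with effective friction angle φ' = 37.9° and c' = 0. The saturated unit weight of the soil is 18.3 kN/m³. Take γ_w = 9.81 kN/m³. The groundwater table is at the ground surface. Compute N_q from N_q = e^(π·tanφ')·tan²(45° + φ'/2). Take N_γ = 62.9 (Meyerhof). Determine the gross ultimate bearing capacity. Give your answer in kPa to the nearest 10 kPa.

q_ult ≈ 1430 kPa

tan37.9° = 0.7785, so N_q = e^(π×0.7785)·tan²(63.95°) = 11.538 × 4.185 = 48.29.
With the water table at the surface the whole profile is submerged: γ' = 18.3 − 9.81 = 8.49 kN/m³, so q = γ'·D_f = 11.377 kPa; the same γ' applies in the ½γBN_γ term.
q_ult = q·N_q + 0.5·γ·B·N_γ
     = 11.377 × 48.289 + 0.5 × 8.49 × 3.3 × 62.9
     = 549.37 + 881.13 = 1430.5 kPa.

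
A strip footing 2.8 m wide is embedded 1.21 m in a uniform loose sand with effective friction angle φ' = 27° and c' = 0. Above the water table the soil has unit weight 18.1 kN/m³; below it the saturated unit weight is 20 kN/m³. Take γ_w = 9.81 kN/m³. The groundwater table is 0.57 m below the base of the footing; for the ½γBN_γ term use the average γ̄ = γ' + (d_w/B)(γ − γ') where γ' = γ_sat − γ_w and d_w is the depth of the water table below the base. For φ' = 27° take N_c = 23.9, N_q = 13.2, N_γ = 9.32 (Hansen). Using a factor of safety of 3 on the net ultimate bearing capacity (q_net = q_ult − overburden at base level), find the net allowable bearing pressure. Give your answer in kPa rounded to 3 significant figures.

q_all(net) ≈ 140 kPa

Overburden at base level: q = 18.1 × 1.21 = 21.901 kPa.
The water table is 0.57 m below the base (< B = 2.8 m), so the ½γBN_γ term uses γ̄ = γ' + (d_w/B)(γ − γ') = 10.19 + (0.57/2.8)(18.1 − 10.19) = 11.8 kN/m³.
Surcharge term q·N_q = 21.901 × 13.2 = 289.09 kPa; self-weight term 0.5·γ·B·N_γ = 0.5 × 11.8 × 2.8 × 9.32 = 153.97 kPa.
q_ult = 289.09 + 153.97 = 443.06 kPa.
q_net = 443.06 − 21.901 = 421.16 kPa.
q_all(net) = 421.16 / 3 = 140.39 kPa.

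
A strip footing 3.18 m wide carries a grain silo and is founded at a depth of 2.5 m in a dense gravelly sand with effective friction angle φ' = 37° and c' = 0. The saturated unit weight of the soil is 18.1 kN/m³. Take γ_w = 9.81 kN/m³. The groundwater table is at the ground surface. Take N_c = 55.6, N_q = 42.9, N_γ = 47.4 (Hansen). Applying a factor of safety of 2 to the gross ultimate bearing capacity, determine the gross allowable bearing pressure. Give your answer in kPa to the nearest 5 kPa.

With the water table at the surface the whole profile is submerged: γ' = 18.1 − 9.81 = 8.29 kN/m³, so q = γ'·D_f = 20.725 kPa; the same γ' applies in the ½γBN_γ term.
q_ult = q·N_q + 0.5·γ·B·N_γ
     = 20.725 × 42.9 + 0.5 × 8.29 × 3.18 × 47.4
     = 889.1 + 624.78 = 1513.9 kPa.
q_all = q_ult / FS = 1513.9 / 2 = 756.94 kPa.

q_all ≈ 755 kPa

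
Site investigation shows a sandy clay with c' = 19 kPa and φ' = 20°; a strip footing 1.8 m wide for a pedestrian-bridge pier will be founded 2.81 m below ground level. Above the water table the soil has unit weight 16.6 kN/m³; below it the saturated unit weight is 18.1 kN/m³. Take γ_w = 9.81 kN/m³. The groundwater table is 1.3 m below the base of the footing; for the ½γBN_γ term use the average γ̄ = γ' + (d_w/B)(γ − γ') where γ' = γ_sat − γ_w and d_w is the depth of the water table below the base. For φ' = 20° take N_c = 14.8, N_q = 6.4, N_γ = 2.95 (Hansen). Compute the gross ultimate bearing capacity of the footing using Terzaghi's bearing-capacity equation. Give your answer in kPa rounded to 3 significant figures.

q_ult ≈ 618 kPa

Effective surcharge at the founding depth q = γ·D_f = 16.6 × 2.81 = 46.646 kPa.
With d_w = 1.3 m < B, γ̄ = 8.29 + (1.3/1.8) × (16.6 − 8.29) = 14.292 kN/m³.
q_ult = c·N_c + q·N_q + 0.5·γ·B·N_γ
     = 19 × 14.8 + 46.646 × 6.4 + 0.5 × 14.292 × 1.8 × 2.95
     = 281.2 + 298.53 + 37.944 = 617.68 kPa.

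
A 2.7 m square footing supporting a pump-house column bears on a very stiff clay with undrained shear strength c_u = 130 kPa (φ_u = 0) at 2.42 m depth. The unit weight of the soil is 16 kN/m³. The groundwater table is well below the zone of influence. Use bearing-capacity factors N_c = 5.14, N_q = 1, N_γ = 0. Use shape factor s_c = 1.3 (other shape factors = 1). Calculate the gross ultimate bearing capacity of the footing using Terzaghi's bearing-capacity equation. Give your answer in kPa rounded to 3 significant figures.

q = γ·D_f = 16 × 2.42 = 38.72 kPa.
c·N_c·s_c = 130 × 5.14 × 1.3 = 868.66 kPa
q·N_q = 38.72 × 1 = 38.72 kPa
q_ult = 868.66 + 38.72 = 907.38 kPa.

q_ult ≈ 907 kPa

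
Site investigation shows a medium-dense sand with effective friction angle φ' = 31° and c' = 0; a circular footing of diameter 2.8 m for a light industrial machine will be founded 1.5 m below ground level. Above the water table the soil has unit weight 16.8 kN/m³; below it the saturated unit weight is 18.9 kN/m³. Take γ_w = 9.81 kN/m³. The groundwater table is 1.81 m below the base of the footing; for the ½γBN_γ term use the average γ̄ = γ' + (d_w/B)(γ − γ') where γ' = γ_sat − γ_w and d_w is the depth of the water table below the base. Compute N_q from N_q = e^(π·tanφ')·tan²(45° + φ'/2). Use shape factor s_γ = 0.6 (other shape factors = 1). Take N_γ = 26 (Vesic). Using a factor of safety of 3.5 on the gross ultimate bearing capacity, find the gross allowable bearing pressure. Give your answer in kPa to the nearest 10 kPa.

q_all ≈ 240 kPa

N_q = e^(π·tan31°)·tan²(60.5°) = 20.63.
Effective surcharge at the founding depth q = γ·D_f = 16.8 × 1.5 = 25.2 kPa.
With d_w = 1.81 m < B, γ̄ = 9.09 + (1.81/2.8) × (16.8 − 9.09) = 14.074 kN/m³.
q_ult = q·N_q + 0.5·γ·B·N_γ·s_γ
     = 25.2 × 20.631 + 0.5 × 14.074 × 2.8 × 26 × 0.6
     = 519.9 + 307.38 = 827.27 kPa.
q_all = 827.27 / 3.5 = 236.36 kPa.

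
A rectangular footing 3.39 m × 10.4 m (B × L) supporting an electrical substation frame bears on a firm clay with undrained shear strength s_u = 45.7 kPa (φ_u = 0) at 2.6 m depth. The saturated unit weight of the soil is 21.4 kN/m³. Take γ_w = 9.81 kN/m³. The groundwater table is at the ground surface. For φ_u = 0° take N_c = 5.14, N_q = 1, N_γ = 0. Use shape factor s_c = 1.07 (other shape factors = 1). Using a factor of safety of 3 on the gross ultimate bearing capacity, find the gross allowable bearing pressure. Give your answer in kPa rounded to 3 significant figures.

Water table at ground surface, so effective unit weight γ' = 21.4 − 9.81 = 11.59 kN/m³ is used throughout; overburden q = 11.59 × 2.6 = 30.134 kPa.
Cohesion term c·N_c·s_c = 45.7 × 5.14 × 1.07 = 251.34 kPa; surcharge term q·N_q = 30.134 × 1 = 30.134 kPa.
q_ult = 251.34 + 30.134 = 281.47 kPa.
q_all = 281.47 / 3 = 93.825 kPa.

q_all ≈ 93.8 kPa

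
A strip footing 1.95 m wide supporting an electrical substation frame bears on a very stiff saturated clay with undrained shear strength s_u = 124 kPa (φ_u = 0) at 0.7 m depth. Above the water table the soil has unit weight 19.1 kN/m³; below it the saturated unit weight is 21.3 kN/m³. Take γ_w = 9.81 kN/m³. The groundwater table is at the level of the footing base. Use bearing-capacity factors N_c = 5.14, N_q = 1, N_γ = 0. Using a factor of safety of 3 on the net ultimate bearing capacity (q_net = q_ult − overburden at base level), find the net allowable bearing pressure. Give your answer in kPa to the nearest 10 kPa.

q_all(net) ≈ 210 kPa

q = γ·D_f = 19.1 × 0.7 = 13.37 kPa.
c·N_c = 124 × 5.14 = 637.36 kPa
q·N_q = 13.37 × 1 = 13.37 kPa
q_ult = 637.36 + 13.37 = 650.73 kPa.
q_net = 650.73 − 13.37 = 637.36 kPa.
q_all(net) = 637.36 / 3 = 212.45 kPa.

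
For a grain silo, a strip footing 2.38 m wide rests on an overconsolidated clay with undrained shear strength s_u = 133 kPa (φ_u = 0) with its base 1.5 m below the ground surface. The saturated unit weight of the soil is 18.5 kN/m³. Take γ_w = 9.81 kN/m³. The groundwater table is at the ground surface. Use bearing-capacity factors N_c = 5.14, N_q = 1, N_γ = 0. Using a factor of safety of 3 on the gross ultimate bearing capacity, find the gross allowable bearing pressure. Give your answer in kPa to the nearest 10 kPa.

Water table at ground surface, so effective unit weight γ' = 18.5 − 9.81 = 8.69 kN/m³ is used throughout; overburden q = 8.69 × 1.5 = 13.035 kPa.
Cohesion term c·N_c = 133 × 5.14 = 683.62 kPa; surcharge term q·N_q = 13.035 × 1 = 13.035 kPa.
q_ult = 683.62 + 13.035 = 696.65 kPa.
q_all = 696.65 / 3 = 232.22 kPa.

q_all ≈ 230 kPa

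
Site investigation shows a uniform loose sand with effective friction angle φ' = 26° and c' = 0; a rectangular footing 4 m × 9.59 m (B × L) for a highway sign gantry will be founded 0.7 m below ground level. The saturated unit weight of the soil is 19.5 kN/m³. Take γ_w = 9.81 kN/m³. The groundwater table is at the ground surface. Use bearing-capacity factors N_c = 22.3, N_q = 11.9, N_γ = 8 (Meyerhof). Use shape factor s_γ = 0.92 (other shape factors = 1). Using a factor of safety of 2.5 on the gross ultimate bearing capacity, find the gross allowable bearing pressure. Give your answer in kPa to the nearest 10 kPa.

Water table at ground surface, so effective unit weight γ' = 19.5 − 9.81 = 9.69 kN/m³ is used throughout; overburden q = 9.69 × 0.7 = 6.783 kPa; the same γ' applies in the ½γBN_γ term.
Surcharge term q·N_q = 6.783 × 11.9 = 80.718 kPa; self-weight term 0.5·γ·B·N_γ·s_γ = 0.5 × 9.69 × 4 × 8 × 0.92 = 142.64 kPa.
q_ult = 80.718 + 142.64 = 223.35 kPa.
q_all = 223.35 / 2.5 = 89.342 kPa.

q_all ≈ 90 kPa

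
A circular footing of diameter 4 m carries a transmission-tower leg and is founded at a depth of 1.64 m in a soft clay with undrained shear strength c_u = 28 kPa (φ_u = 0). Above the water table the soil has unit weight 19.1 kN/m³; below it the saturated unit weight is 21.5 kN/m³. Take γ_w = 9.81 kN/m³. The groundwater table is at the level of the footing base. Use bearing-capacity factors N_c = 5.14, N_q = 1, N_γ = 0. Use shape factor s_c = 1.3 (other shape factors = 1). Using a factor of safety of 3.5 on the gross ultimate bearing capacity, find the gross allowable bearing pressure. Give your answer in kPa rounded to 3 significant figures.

q_all ≈ 62.4 kPa

Overburden at base level: q = 19.1 × 1.64 = 31.324 kPa.
Cohesion term c·N_c·s_c = 28 × 5.14 × 1.3 = 187.1 kPa; surcharge term q·N_q = 31.324 × 1 = 31.324 kPa.
q_ult = 187.1 + 31.324 = 218.42 kPa.
q_all = 218.42 / 3.5 = 62.406 kPa.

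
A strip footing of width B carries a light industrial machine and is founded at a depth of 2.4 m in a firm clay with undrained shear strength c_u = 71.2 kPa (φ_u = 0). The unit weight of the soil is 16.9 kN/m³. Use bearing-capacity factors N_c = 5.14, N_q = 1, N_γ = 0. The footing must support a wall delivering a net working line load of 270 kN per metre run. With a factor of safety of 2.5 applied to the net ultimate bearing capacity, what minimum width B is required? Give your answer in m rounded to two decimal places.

B = 1.84 m

Effective surcharge at the founding depth q = γ·D_f = 16.9 × 2.4 = 40.56 kPa.
q_ult = c·N_c + q·N_q
     = 71.2 × 5.14 + 40.56 × 1
     = 365.97 + 40.56 = 406.53 kPa.
For φ = 0 the ½γBN_γ term vanishes, so q_ult is independent of B. q_net = 406.53 − 40.56 = 365.97 kPa; q_all(net) = 365.97/2.5 = 146.39 kPa.
Required width B = w / q_all(net) = 270 / 146.39 = 1.844 m.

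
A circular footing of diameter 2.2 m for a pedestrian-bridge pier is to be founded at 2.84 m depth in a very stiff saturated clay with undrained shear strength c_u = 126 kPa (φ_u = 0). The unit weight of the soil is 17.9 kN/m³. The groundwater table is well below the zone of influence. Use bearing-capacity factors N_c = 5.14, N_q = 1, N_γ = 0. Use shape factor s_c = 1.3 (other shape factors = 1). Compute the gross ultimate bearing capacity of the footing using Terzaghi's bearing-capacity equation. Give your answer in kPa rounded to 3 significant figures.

Effective surcharge at the founding depth q = γ·D_f = 17.9 × 2.84 = 50.836 kPa.
q_ult = c·N_c·s_c + q·N_q
     = 126 × 5.14 × 1.3 + 50.836 × 1
     = 841.93 + 50.836 = 892.77 kPa.

q_ult ≈ 893 kPa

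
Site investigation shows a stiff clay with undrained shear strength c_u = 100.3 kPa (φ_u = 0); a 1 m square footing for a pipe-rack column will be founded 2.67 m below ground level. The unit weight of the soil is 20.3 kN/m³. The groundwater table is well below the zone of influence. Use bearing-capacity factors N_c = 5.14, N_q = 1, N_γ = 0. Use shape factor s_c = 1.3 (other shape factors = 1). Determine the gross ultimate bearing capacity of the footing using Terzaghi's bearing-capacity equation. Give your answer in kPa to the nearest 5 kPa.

q_ult ≈ 725 kPa

q = γ·D_f = 20.3 × 2.67 = 54.201 kPa.
c·N_c·s_c = 100.3 × 5.14 × 1.3 = 670.2 kPa
q·N_q = 54.201 × 1 = 54.201 kPa
q_ult = 670.2 + 54.201 = 724.41 kPa.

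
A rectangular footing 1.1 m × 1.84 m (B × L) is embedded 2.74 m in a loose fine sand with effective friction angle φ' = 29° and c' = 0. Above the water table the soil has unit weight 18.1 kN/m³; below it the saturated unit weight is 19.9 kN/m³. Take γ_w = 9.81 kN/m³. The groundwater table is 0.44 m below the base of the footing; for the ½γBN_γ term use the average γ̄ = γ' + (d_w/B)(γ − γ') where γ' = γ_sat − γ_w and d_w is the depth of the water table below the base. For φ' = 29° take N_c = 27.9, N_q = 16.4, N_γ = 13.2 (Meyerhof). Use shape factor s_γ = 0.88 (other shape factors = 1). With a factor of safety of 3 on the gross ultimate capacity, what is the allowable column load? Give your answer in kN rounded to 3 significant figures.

q = γ·D_f = 18.1 × 2.74 = 49.594 kPa.
γ' = 10.09 kN/m³; averaging over the depth B below the base, γ̄ = γ' + (d_w/B)(γ − γ') = 13.294 kN/m³.
q·N_q = 49.594 × 16.4 = 813.34 kPa
0.5·γ·B·N_γ·s_γ = 0.5 × 13.294 × 1.1 × 13.2 × 0.88 = 84.933 kPa
q_ult = 813.34 + 84.933 = 898.27 kPa.
Gross allowable pressure q_all = 898.27 / 3 = 299.42 kPa.
Footing area = 2.024 m², so allowable column load = 299.42 × 2.024 = 606.04 kN.

P_all ≈ 606 kN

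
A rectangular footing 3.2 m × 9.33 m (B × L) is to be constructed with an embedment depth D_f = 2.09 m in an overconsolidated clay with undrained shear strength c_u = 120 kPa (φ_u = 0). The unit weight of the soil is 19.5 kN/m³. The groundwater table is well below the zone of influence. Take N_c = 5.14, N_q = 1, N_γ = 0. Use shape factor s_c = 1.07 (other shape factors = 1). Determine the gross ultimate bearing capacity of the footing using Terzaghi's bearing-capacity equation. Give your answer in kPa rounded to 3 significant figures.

q_ult ≈ 701 kPa

Overburden at base level: q = 19.5 × 2.09 = 40.755 kPa.
Cohesion term c·N_c·s_c = 120 × 5.14 × 1.07 = 659.98 kPa; surcharge term q·N_q = 40.755 × 1 = 40.755 kPa.
q_ult = 659.98 + 40.755 = 700.73 kPa.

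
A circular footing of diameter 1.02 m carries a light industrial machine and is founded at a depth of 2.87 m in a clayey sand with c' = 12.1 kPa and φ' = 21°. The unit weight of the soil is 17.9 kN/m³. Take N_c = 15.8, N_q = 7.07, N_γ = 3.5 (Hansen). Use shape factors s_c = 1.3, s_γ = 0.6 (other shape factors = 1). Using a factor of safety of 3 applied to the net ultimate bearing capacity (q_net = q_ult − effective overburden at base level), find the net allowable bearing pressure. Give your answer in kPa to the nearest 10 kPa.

Overburden at base level: q = 17.9 × 2.87 = 51.373 kPa.
Cohesion term c·N_c·s_c = 12.1 × 15.8 × 1.3 = 248.53 kPa; surcharge term q·N_q = 51.373 × 7.07 = 363.21 kPa; self-weight term 0.5·γ·B·N_γ·s_γ = 0.5 × 17.9 × 1.02 × 3.5 × 0.6 = 19.171 kPa.
q_ult = 248.53 + 363.21 + 19.171 = 630.91 kPa.
Net ultimate: q_net = 630.91 − 51.373 = 579.54 kPa.
q_all(net) = 579.54 / 3 = 193.18 kPa.

q_all(net) ≈ 190 kPa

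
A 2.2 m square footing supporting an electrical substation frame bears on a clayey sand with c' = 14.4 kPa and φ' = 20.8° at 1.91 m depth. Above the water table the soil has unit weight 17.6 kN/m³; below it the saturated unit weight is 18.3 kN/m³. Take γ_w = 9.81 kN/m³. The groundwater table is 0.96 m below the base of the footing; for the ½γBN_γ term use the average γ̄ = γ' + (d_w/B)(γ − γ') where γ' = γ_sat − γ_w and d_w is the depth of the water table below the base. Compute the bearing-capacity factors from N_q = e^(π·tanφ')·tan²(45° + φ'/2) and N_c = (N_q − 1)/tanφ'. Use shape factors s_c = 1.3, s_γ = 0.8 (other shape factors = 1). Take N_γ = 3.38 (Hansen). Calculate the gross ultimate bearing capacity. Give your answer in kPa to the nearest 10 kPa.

q_ult ≈ 560 kPa

tan20.8° = 0.3799, so N_q = e^(π×0.3799)·tan²(55.4°) = 3.298 × 2.101 = 6.93.
N_c = (6.93 − 1)/tan20.8° = 15.61.
q = γ·D_f = 17.6 × 1.91 = 33.616 kPa.
γ' = 8.49 kN/m³; averaging over the depth B below the base, γ̄ = γ' + (d_w/B)(γ − γ') = 12.465 kN/m³.
c·N_c·s_c = 14.4 × 15.612 × 1.3 = 292.26 kPa
q·N_q = 33.616 × 6.9305 = 232.98 kPa
0.5·γ·B·N_γ·s_γ = 0.5 × 12.465 × 2.2 × 3.38 × 0.8 = 37.077 kPa
q_ult = 292.26 + 232.98 + 37.077 = 562.31 kPa.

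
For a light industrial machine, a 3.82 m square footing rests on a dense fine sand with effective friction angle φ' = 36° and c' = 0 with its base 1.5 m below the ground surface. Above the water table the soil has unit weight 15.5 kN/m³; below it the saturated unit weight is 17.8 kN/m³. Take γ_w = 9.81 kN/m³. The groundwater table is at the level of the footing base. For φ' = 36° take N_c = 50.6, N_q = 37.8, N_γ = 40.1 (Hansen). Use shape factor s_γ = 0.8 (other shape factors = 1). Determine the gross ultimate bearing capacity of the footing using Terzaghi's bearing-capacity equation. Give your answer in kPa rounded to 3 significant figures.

Effective surcharge at the founding depth q = γ·D_f = 15.5 × 1.5 = 23.25 kPa.
The water table coincides with the base, so in the self-weight term γ → γ' = 7.99 kN/m³.
q_ult = q·N_q + 0.5·γ·B·N_γ·s_γ
     = 23.25 × 37.8 + 0.5 × 7.99 × 3.82 × 40.1 × 0.8
     = 878.85 + 489.57 = 1368.4 kPa.

q_ult ≈ 1370 kPa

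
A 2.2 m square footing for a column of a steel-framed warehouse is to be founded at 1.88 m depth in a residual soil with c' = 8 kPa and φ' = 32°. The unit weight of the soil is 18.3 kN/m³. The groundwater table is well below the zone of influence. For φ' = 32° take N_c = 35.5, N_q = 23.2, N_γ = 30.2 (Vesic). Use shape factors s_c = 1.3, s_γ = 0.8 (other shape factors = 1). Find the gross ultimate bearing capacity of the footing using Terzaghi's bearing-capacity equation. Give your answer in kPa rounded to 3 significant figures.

q = γ·D_f = 18.3 × 1.88 = 34.404 kPa.
c·N_c·s_c = 8 × 35.5 × 1.3 = 369.2 kPa
q·N_q = 34.404 × 23.2 = 798.17 kPa
0.5·γ·B·N_γ·s_γ = 0.5 × 18.3 × 2.2 × 30.2 × 0.8 = 486.34 kPa
q_ult = 369.2 + 798.17 + 486.34 = 1653.7 kPa.

q_ult ≈ 1650 kPa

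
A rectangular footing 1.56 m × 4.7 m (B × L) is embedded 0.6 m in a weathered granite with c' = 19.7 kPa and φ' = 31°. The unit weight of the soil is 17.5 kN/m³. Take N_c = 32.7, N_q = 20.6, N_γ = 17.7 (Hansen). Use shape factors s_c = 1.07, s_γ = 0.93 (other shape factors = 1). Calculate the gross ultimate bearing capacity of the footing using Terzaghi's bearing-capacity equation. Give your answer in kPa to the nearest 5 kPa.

q_ult ≈ 1130 kPa

q = γ·D_f = 17.5 × 0.6 = 10.5 kPa.
c·N_c·s_c = 19.7 × 32.7 × 1.07 = 689.28 kPa
q·N_q = 10.5 × 20.6 = 216.3 kPa
0.5·γ·B·N_γ·s_γ = 0.5 × 17.5 × 1.56 × 17.7 × 0.93 = 224.69 kPa
q_ult = 689.28 + 216.3 + 224.69 = 1130.3 kPa.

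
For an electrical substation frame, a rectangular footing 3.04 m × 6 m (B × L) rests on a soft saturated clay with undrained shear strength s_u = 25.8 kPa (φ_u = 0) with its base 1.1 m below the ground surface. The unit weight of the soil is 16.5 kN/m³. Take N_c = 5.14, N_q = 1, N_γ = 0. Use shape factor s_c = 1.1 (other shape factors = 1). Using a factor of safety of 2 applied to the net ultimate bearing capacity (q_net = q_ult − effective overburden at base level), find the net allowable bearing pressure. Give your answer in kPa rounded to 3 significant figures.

Overburden at base level: q = 16.5 × 1.1 = 18.15 kPa.
Cohesion term c·N_c·s_c = 25.8 × 5.14 × 1.1 = 145.87 kPa; surcharge term q·N_q = 18.15 × 1 = 18.15 kPa.
q_ult = 145.87 + 18.15 = 164.02 kPa.
Net ultimate: q_net = 164.02 − 18.15 = 145.87 kPa.
q_all(net) = 145.87 / 2 = 72.937 kPa.

q_all(net) ≈ 72.9 kPa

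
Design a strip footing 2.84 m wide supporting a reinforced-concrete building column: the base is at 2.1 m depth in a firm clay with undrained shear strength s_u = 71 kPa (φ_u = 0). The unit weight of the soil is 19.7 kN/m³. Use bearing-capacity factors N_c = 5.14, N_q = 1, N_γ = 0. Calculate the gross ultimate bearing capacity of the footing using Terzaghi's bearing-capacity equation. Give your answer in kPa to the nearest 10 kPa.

q = γ·D_f = 19.7 × 2.1 = 41.37 kPa.
c·N_c = 71 × 5.14 = 364.94 kPa
q·N_q = 41.37 × 1 = 41.37 kPa
q_ult = 364.94 + 41.37 = 406.31 kPa.

q_ult ≈ 410 kPa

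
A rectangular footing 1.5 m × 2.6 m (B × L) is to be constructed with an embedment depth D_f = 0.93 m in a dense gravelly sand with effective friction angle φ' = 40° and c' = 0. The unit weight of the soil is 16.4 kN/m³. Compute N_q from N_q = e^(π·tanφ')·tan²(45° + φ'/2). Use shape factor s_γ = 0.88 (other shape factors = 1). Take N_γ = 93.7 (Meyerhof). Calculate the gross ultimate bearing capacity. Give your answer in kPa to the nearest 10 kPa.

tan40° = 0.8391, so N_q = e^(π×0.8391)·tan²(65°) = 13.959 × 4.599 = 64.2.
q = γ·D_f = 16.4 × 0.93 = 15.252 kPa.
q·N_q = 15.252 × 64.195 = 979.11 kPa
0.5·γ·B·N_γ·s_γ = 0.5 × 16.4 × 1.5 × 93.7 × 0.88 = 1014.2 kPa
q_ult = 979.11 + 1014.2 = 1993.3 kPa.

q_ult ≈ 1990 kPa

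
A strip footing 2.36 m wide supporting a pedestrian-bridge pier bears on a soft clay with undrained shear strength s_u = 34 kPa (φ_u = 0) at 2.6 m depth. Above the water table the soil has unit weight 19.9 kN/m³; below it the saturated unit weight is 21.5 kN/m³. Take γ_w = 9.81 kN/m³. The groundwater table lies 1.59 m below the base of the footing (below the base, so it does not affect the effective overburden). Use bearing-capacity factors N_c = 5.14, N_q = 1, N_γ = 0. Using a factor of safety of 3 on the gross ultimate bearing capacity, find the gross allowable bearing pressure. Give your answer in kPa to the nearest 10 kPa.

q = γ·D_f = 19.9 × 2.6 = 51.74 kPa.
c·N_c = 34 × 5.14 = 174.76 kPa
q·N_q = 51.74 × 1 = 51.74 kPa
q_ult = 174.76 + 51.74 = 226.5 kPa.
q_all = 226.5 / 3 = 75.5 kPa.

q_all ≈ 80 kPa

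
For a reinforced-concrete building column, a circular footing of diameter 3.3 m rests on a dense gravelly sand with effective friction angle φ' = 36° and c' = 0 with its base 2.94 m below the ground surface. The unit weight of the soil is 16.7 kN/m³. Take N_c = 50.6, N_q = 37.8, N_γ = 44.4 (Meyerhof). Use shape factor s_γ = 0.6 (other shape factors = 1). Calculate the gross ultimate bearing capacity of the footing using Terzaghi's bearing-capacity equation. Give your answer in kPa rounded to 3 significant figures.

q_ult ≈ 2590 kPa

Overburden at base level: q = 16.7 × 2.94 = 49.098 kPa.
Surcharge term q·N_q = 49.098 × 37.8 = 1855.9 kPa; self-weight term 0.5·γ·B·N_γ·s_γ = 0.5 × 16.7 × 3.3 × 44.4 × 0.6 = 734.07 kPa.
q_ult = 1855.9 + 734.07 = 2590 kPa.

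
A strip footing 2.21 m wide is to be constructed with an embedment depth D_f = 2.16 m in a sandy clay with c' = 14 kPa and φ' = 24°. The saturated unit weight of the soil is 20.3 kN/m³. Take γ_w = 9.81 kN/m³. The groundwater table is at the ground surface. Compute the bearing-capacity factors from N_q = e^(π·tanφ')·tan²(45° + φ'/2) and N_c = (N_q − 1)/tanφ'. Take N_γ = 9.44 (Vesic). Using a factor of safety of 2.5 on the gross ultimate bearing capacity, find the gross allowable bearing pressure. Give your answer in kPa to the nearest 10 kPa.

N_q = e^(π·tan24°)·tan²(57°) = 9.6; N_c = (N_q − 1)/tanφ' = 19.32.
With the water table at the surface the whole profile is submerged: γ' = 20.3 − 9.81 = 10.49 kN/m³, so q = γ'·D_f = 22.658 kPa; the same γ' applies in the ½γBN_γ term.
q_ult = c·N_c + q·N_q + 0.5·γ·B·N_γ
     = 14 × 19.324 + 22.658 × 9.6034 + 0.5 × 10.49 × 2.21 × 9.44
     = 270.53 + 217.6 + 109.42 = 597.55 kPa.
q_all = 597.55 / 2.5 = 239.02 kPa.

q_all ≈ 240 kPa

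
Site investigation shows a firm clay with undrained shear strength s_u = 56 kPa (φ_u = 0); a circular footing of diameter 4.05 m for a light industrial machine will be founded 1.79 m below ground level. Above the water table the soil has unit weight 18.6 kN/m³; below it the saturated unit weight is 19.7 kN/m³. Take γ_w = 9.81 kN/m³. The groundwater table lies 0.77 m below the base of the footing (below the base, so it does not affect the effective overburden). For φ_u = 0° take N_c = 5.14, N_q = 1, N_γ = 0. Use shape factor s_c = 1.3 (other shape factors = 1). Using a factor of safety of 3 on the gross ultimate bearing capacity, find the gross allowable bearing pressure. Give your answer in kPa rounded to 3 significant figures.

Overburden at base level: q = 18.6 × 1.79 = 33.294 kPa.
Cohesion term c·N_c·s_c = 56 × 5.14 × 1.3 = 374.19 kPa; surcharge term q·N_q = 33.294 × 1 = 33.294 kPa.
q_ult = 374.19 + 33.294 = 407.49 kPa.
q_all = 407.49 / 3 = 135.83 kPa.

q_all ≈ 136 kPa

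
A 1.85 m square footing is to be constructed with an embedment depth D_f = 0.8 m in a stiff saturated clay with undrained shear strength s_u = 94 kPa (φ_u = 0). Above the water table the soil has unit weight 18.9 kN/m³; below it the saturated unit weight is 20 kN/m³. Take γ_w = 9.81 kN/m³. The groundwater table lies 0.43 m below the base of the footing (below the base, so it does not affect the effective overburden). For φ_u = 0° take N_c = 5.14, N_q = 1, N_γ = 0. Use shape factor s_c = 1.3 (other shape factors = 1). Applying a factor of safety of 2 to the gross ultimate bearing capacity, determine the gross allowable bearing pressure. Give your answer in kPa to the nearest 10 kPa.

Effective surcharge at the founding depth q = γ·D_f = 18.9 × 0.8 = 15.12 kPa.
q_ult = c·N_c·s_c + q·N_q
     = 94 × 5.14 × 1.3 + 15.12 × 1
     = 628.11 + 15.12 = 643.23 kPa.
q_all = q_ult / FS = 643.23 / 2 = 321.61 kPa.

q_all ≈ 320 kPa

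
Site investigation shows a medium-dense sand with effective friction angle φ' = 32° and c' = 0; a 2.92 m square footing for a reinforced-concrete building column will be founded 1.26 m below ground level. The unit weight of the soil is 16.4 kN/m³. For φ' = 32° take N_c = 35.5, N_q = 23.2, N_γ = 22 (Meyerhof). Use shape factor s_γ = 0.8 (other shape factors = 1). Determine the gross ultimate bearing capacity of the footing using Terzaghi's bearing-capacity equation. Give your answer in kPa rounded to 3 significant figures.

q_ult ≈ 901 kPa

Effective surcharge at the founding depth q = γ·D_f = 16.4 × 1.26 = 20.664 kPa.
q_ult = q·N_q + 0.5·γ·B·N_γ·s_γ
     = 20.664 × 23.2 + 0.5 × 16.4 × 2.92 × 22 × 0.8
     = 479.4 + 421.41 = 900.82 kPa.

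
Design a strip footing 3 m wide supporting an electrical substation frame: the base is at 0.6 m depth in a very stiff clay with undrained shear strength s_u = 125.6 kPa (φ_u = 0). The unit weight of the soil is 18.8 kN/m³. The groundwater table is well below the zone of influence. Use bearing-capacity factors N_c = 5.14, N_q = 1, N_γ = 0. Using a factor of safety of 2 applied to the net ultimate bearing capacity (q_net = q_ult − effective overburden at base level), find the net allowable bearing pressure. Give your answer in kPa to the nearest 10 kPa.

q_all(net) ≈ 320 kPa

q = γ·D_f = 18.8 × 0.6 = 11.28 kPa.
c·N_c = 125.6 × 5.14 = 645.58 kPa
q·N_q = 11.28 × 1 = 11.28 kPa
q_ult = 645.58 + 11.28 = 656.86 kPa.
Net ultimate: q_net = 656.86 − 11.28 = 645.58 kPa.
q_all(net) = 645.58 / 2 = 322.79 kPa.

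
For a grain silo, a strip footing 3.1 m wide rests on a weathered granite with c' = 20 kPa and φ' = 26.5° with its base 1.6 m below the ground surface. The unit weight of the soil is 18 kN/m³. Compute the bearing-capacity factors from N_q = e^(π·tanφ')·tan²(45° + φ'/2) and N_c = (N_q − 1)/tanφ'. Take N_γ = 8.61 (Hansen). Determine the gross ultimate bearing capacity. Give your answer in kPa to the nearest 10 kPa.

q_ult ≈ 1060 kPa

tan26.5° = 0.4986, so N_q = e^(π×0.4986)·tan²(58.25°) = 4.789 × 2.611 = 12.51.
N_c = (12.51 − 1)/tan26.5° = 23.08.
q = γ·D_f = 18 × 1.6 = 28.8 kPa.
c·N_c = 20 × 23.078 = 461.56 kPa
q·N_q = 28.8 × 12.506 = 360.18 kPa
0.5·γ·B·N_γ = 0.5 × 18 × 3.1 × 8.61 = 240.22 kPa
q_ult = 461.56 + 360.18 + 240.22 = 1062 kPa.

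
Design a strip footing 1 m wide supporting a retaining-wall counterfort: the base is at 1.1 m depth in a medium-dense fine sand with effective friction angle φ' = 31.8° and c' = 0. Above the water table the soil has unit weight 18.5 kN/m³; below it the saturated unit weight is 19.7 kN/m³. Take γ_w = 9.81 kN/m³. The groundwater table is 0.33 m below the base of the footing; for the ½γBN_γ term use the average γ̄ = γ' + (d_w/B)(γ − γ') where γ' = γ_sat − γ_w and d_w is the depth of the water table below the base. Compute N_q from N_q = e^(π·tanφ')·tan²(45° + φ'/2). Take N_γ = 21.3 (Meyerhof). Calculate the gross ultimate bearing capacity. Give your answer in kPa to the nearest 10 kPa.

q_ult ≈ 600 kPa

tan31.8° = 0.62, so N_q = e^(π×0.62)·tan²(60.9°) = 7.014 × 3.228 = 22.64.
q = γ·D_f = 18.5 × 1.1 = 20.35 kPa.
γ' = 9.89 kN/m³; averaging over the depth B below the base, γ̄ = γ' + (d_w/B)(γ − γ') = 12.731 kN/m³.
q·N_q = 20.35 × 22.64 = 460.72 kPa
0.5·γ·B·N_γ = 0.5 × 12.731 × 1 × 21.3 = 135.59 kPa
q_ult = 460.72 + 135.59 = 596.31 kPa.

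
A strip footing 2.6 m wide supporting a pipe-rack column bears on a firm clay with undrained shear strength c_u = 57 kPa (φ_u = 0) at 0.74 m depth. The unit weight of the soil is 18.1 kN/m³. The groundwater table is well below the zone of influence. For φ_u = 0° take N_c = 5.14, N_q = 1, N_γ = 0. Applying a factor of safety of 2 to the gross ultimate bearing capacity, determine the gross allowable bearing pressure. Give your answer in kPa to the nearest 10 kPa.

q_all ≈ 150 kPa

Overburden at base level: q = 18.1 × 0.74 = 13.394 kPa.
Cohesion term c·N_c = 57 × 5.14 = 292.98 kPa; surcharge term q·N_q = 13.394 × 1 = 13.394 kPa.
q_ult = 292.98 + 13.394 = 306.37 kPa.
q_all = q_ult / FS = 306.37 / 2 = 153.19 kPa.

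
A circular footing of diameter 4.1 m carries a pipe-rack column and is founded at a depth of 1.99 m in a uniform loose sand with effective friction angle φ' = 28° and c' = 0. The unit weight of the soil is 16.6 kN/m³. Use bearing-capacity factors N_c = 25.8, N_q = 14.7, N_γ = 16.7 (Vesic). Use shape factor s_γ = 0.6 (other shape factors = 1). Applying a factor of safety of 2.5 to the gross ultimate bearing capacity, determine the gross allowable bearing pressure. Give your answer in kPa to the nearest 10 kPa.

q_all ≈ 330 kPa

Effective surcharge at the founding depth q = γ·D_f = 16.6 × 1.99 = 33.034 kPa.
q_ult = q·N_q + 0.5·γ·B·N_γ·s_γ
     = 33.034 × 14.7 + 0.5 × 16.6 × 4.1 × 16.7 × 0.6
     = 485.6 + 340.98 = 826.58 kPa.
q_all = q_ult / FS = 826.58 / 2.5 = 330.63 kPa.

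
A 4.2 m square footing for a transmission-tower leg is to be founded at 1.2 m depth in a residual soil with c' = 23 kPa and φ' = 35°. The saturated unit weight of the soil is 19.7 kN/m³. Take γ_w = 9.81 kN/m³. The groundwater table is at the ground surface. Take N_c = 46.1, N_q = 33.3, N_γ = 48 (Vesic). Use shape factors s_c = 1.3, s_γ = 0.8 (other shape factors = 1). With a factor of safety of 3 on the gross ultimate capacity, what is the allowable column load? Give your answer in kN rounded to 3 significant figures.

P_all ≈ 15100 kN

Water table at ground surface, so effective unit weight γ' = 19.7 − 9.81 = 9.89 kN/m³ is used throughout; overburden q = 9.89 × 1.2 = 11.868 kPa; the same γ' applies in the ½γBN_γ term.
Cohesion term c·N_c·s_c = 23 × 46.1 × 1.3 = 1378.4 kPa; surcharge term q·N_q = 11.868 × 33.3 = 395.2 kPa; self-weight term 0.5·γ·B·N_γ·s_γ = 0.5 × 9.89 × 4.2 × 48 × 0.8 = 797.53 kPa.
q_ult = 1378.4 + 395.2 + 797.53 = 2571.1 kPa.
Gross allowable pressure q_all = 2571.1 / 3 = 857.04 kPa.
Footing area = 17.64 m², so allowable column load = 857.04 × 17.64 = 15118 kN.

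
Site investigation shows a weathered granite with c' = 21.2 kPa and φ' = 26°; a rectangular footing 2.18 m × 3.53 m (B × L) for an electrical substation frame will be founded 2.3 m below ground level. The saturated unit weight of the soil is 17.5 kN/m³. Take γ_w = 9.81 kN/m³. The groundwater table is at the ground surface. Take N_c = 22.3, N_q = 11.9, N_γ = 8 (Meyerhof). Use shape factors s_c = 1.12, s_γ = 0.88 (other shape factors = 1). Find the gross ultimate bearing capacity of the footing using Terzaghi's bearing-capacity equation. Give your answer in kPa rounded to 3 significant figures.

q_ult ≈ 799 kPa

Water table at ground surface, so effective unit weight γ' = 17.5 − 9.81 = 7.69 kN/m³ is used throughout; overburden q = 7.69 × 2.3 = 17.687 kPa; the same γ' applies in the ½γBN_γ term.
Cohesion term c·N_c·s_c = 21.2 × 22.3 × 1.12 = 529.49 kPa; surcharge term q·N_q = 17.687 × 11.9 = 210.48 kPa; self-weight term 0.5·γ·B·N_γ·s_γ = 0.5 × 7.69 × 2.18 × 8 × 0.88 = 59.01 kPa.
q_ult = 529.49 + 210.48 + 59.01 = 798.98 kPa.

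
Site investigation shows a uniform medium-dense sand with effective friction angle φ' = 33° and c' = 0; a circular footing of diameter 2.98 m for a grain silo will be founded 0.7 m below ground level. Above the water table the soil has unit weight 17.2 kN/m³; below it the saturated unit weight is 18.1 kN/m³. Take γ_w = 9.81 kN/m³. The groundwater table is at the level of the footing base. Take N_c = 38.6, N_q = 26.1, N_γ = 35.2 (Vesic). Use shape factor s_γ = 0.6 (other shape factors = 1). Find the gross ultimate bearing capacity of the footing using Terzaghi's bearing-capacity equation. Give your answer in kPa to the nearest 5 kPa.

Overburden at base level: q = 17.2 × 0.7 = 12.04 kPa.
Below the base the soil is submerged, so the ½γBN_γ term uses γ' = 18.1 − 9.81 = 8.29 kN/m³.
Surcharge term q·N_q = 12.04 × 26.1 = 314.24 kPa; self-weight term 0.5·γ·B·N_γ·s_γ = 0.5 × 8.29 × 2.98 × 35.2 × 0.6 = 260.88 kPa.
q_ult = 314.24 + 260.88 = 575.12 kPa.

q_ult ≈ 575 kPa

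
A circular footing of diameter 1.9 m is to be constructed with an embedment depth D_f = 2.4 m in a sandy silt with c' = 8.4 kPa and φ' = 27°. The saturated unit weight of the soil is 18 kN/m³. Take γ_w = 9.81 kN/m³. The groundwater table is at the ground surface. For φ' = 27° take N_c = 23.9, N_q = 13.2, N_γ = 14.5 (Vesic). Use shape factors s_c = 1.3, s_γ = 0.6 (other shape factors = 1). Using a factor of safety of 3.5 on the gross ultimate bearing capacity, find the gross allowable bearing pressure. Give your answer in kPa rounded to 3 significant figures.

q_all ≈ 168 kPa

Water table at ground surface, so effective unit weight γ' = 18 − 9.81 = 8.19 kN/m³ is used throughout; overburden q = 8.19 × 2.4 = 19.656 kPa; the same γ' applies in the ½γBN_γ term.
Cohesion term c·N_c·s_c = 8.4 × 23.9 × 1.3 = 260.99 kPa; surcharge term q·N_q = 19.656 × 13.2 = 259.46 kPa; self-weight term 0.5·γ·B·N_γ·s_γ = 0.5 × 8.19 × 1.9 × 14.5 × 0.6 = 67.69 kPa.
q_ult = 260.99 + 259.46 + 67.69 = 588.14 kPa.
q_all = 588.14 / 3.5 = 168.04 kPa.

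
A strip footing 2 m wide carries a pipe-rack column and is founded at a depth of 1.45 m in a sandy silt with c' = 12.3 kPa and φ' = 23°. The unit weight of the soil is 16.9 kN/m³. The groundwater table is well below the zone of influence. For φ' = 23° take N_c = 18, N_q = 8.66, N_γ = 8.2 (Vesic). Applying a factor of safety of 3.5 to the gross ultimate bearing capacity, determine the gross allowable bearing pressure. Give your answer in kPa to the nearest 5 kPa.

q_all ≈ 165 kPa

q = γ·D_f = 16.9 × 1.45 = 24.505 kPa.
c·N_c = 12.3 × 18 = 221.4 kPa
q·N_q = 24.505 × 8.66 = 212.21 kPa
0.5·γ·B·N_γ = 0.5 × 16.9 × 2 × 8.2 = 138.58 kPa
q_ult = 221.4 + 212.21 + 138.58 = 572.19 kPa.
q_all = q_ult / FS = 572.19 / 3.5 = 163.48 kPa.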